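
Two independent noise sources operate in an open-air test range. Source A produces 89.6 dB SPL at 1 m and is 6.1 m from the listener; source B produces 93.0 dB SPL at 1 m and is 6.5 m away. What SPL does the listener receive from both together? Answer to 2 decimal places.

At the listener: L_A = 89.6 − 20·log₁₀(6.1) = 73.893 dB; L_B = 93.0 − 20·log₁₀(6.5) = 76.742 dB.
Combined: 10·log₁₀(10^(73.893/10)+10^(76.742/10)) = 78.56 dB SPL.

78.56 dB SPL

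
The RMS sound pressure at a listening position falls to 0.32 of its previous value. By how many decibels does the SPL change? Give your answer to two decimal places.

Sound pressure is an amplitude quantity: ΔL = 20·log₁₀(p₂/p₁).
20·log₁₀(0.32) = -9.90 dB.

-9.90 dB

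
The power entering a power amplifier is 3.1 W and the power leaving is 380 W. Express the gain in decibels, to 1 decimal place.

20.9 dB

Power ratio → dB uses the 10·log₁₀ form:
10·log₁₀(380/3.1) = 10·log₁₀(122.6) = 20.9 dB.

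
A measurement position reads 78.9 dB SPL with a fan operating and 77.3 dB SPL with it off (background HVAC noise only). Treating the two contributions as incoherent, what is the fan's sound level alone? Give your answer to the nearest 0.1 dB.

Background correction is a power subtraction:
L_src = 10·log₁₀(10^(78.9/10) − 10^(77.3/10)) = 10·log₁₀(23920000) = 73.8 dB SPL.

73.8 dB SPL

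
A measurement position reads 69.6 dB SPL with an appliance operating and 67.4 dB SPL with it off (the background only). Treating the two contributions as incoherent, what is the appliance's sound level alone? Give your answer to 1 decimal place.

Background correction is a power subtraction:
L_src = 10·log₁₀(10^(69.6/10) − 10^(67.4/10)) = 10·log₁₀(3625000) = 65.6 dB SPL.

65.6 dB SPL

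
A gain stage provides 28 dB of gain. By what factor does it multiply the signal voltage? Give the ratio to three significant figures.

25.1

Voltage ratio = 10^(dB/20).
10^(28/20) = 10^(1.400) = 25.1.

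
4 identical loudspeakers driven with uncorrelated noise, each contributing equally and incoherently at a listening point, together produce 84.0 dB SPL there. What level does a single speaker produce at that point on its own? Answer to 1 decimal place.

78.0 dB SPL

4 equal incoherent sources add 10·log₁₀(4) = 6.02 dB over one source.
L_one = 84.0 − 6.02 = 78.0 dB SPL.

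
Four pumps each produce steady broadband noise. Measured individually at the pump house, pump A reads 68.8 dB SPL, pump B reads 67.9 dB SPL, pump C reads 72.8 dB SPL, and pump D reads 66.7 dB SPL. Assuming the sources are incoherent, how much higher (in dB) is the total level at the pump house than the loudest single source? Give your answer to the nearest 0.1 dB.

Incoherent sources sum as intensities:
L_total = 10·log₁₀(10^(68.8/10) + 10^(67.9/10) + 10^(72.8/10) + 10^(66.7/10)) = 75.74 dB SPL.
Excess over the loudest (72.8 dB): 75.74 − 72.8 = 2.9 dB.

2.9 dB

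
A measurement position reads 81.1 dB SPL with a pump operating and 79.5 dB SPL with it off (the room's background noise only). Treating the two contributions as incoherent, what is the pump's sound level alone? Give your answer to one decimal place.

Subtract intensities: L_src = 10·log₁₀(10^(L_total/10) − 10^(L_bg/10)).
L_src = 10·log₁₀(10^(81.1/10) − 10^(79.5/10)) = 10·log₁₀(39700000) = 76.0 dB SPL.

76.0 dB SPL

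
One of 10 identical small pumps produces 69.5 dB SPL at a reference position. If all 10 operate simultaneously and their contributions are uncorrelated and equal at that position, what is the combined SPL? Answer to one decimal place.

10 equal incoherent sources raise the level by 10·log₁₀(10) = 10.00 dB.
L_total = 69.5 + 10.00 = 79.5 dB SPL.

79.5 dB SPL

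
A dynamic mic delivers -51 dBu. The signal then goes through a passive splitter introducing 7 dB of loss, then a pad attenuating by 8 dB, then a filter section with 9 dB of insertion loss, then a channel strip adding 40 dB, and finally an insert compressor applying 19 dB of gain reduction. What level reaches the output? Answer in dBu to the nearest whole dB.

In dB, series stages simply add:
-51 − 7 − 8 − 9 + 40 − 19 = -54 dBu.

-54 dBu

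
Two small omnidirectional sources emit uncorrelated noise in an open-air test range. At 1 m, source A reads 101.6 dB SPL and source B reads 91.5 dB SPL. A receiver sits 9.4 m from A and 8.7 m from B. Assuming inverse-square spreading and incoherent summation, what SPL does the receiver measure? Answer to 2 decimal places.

At the listener: L_A = 101.6 − 20·log₁₀(9.4) = 82.137 dB; L_B = 91.5 − 20·log₁₀(8.7) = 72.710 dB.
Combined: 10·log₁₀(10^(82.137/10)+10^(72.710/10)) = 82.61 dB SPL.

82.61 dB SPL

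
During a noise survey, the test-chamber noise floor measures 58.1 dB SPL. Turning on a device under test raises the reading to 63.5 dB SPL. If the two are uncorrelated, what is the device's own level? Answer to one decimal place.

Remove the background by subtracting linear intensities:
L_src = 10·log₁₀(10^(63.5/10) − 10^(58.1/10)) = 10·log₁₀(1593000) = 62.0 dB SPL.

62.0 dB SPL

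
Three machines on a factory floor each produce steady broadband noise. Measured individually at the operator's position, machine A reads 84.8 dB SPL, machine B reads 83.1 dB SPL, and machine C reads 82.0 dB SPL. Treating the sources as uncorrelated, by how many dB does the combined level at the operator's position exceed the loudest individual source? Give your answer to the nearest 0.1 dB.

3.4 dB

Incoherent sources sum as intensities:
L_total = 10·log₁₀(10^(84.8/10) + 10^(83.1/10) + 10^(82.0/10)) = 88.23 dB SPL.
Excess over the loudest (84.8 dB): 88.23 − 84.8 = 3.4 dB.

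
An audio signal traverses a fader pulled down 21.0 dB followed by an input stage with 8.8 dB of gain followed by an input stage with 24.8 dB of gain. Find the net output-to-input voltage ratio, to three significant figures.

Net gain = (−21.0) + 8.8 + 24.8 = 12.6 dB.
Voltage ratio = 10^(12.6/20) = 4.27.

4.27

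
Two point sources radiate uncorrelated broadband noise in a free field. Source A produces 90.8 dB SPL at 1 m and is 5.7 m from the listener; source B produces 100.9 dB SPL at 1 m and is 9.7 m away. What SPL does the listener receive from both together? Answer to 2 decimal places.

At the listener: L_A = 90.8 − 20·log₁₀(5.7) = 75.683 dB; L_B = 100.9 − 20·log₁₀(9.7) = 81.165 dB.
Combined: 10·log₁₀(10^(75.683/10)+10^(81.165/10)) = 82.25 dB SPL.

82.25 dB SPL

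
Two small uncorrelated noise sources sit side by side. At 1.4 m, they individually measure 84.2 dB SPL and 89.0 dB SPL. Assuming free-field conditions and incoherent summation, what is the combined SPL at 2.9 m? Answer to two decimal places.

Combined at 1.4 m: 10·log₁₀(10^(84.2/10)+10^(89.0/10)) = 90.242 dB SPL.
Then apply −20·log₁₀(2.9/1.4) = -6.325 dB → 83.92 dB SPL.

83.92 dB SPL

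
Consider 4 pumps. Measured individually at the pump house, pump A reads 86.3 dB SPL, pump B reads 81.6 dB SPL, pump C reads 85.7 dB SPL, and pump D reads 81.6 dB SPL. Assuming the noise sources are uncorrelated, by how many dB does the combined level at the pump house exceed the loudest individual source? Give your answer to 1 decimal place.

Add the sources as powers (linear), then convert back to dB:
L_total = 10·log₁₀(10^(86.3/10) + 10^(81.6/10) + 10^(85.7/10) + 10^(81.6/10)) = 90.36 dB SPL.
Excess over the loudest (86.3 dB): 90.36 − 86.3 = 4.1 dB.

4.1 dB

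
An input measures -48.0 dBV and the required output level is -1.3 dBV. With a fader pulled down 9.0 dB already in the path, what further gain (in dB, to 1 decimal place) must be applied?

55.7 dB

The required make-up gain is the shortfall in the dB sum.
G = -1.3 − (-48.0) + 9.0 = 55.7 dB.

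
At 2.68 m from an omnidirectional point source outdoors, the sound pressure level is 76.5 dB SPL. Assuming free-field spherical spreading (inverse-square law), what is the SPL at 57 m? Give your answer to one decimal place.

49.9 dB SPL

Inverse-square spreading gives ΔL = −20·log₁₀(d₂/d₁).
ΔL = −20·log₁₀(57/2.68) = -26.55 dB, so L₂ = 76.5 + (-26.55) = 49.9 dB SPL.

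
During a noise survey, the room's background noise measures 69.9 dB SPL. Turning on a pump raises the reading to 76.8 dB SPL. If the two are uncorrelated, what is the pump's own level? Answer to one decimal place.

75.8 dB SPL

Remove the background by subtracting linear intensities:
L_src = 10·log₁₀(10^(76.8/10) − 10^(69.9/10)) = 10·log₁₀(38090000) = 75.8 dB SPL.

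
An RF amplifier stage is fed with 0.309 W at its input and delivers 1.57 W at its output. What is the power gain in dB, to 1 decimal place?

Power ratio → dB uses the 10·log₁₀ form:
10·log₁₀(1.57/0.309) = 10·log₁₀(5.081) = 7.1 dB.

7.1 dB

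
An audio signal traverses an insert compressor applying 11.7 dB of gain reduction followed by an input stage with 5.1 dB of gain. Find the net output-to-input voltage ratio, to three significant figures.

Net gain = (−11.7) + 5.1 = -6.6 dB.
Voltage ratio = 10^(-6.6/20) = 0.468.

0.468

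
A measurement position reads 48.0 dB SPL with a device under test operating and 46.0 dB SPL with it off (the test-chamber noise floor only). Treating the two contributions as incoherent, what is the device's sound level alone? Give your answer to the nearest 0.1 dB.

43.7 dB SPL

Subtract intensities: L_src = 10·log₁₀(10^(L_total/10) − 10^(L_bg/10)).
L_src = 10·log₁₀(10^(48.0/10) − 10^(46.0/10)) = 10·log₁₀(23290) = 43.7 dB SPL.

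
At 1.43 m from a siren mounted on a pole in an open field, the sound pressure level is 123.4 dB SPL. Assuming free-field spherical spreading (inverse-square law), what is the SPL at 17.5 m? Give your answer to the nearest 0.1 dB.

101.6 dB SPL

For a point source in a free field, ΔL = −20·log₁₀(d₂/d₁).
ΔL = −20·log₁₀(17.5/1.43) = -21.75 dB, so L₂ = 123.4 + (-21.75) = 101.6 dB SPL.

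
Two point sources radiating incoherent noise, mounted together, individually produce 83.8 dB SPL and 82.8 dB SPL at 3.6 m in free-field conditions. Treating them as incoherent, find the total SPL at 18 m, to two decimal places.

Combined at 3.6 m: 10·log₁₀(10^(83.8/10)+10^(82.8/10)) = 86.339 dB SPL.
Then apply −20·log₁₀(18/3.6) = -13.979 dB → 72.36 dB SPL.

72.36 dB SPL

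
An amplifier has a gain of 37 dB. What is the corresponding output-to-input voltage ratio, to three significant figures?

Voltage ratio = 10^(dB/20).
10^(37/20) = 10^(1.850) = 70.8.

70.8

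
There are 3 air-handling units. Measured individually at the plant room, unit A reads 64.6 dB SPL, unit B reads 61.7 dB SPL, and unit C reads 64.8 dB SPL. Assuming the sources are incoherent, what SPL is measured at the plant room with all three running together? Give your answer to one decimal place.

68.7 dB SPL

Uncorrelated sources add in intensity (power), not in dB.
L_total = 10·log₁₀(10^(64.6/10) + 10^(61.7/10) + 10^(64.8/10)) = 10·log₁₀(7383000) = 68.7 dB SPL.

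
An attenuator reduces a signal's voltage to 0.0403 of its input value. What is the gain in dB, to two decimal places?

-27.89 dB

For a voltage ratio, dB = 20·log₁₀(V₂/V₁).
20·log₁₀(0.0403) = -27.89 dB.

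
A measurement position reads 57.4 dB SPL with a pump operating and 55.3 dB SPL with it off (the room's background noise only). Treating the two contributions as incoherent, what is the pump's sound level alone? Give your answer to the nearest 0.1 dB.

53.2 dB SPL

Background correction is a power subtraction:
L_src = 10·log₁₀(10^(57.4/10) − 10^(55.3/10)) = 10·log₁₀(210700) = 53.2 dB SPL.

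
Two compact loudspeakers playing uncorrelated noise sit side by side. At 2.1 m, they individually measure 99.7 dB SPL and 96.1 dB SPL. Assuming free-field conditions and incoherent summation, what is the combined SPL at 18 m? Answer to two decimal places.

Combined at 2.1 m: 10·log₁₀(10^(99.7/10)+10^(96.1/10)) = 101.273 dB SPL.
Then apply −20·log₁₀(18/2.1) = -18.661 dB → 82.61 dB SPL.

82.61 dB SPL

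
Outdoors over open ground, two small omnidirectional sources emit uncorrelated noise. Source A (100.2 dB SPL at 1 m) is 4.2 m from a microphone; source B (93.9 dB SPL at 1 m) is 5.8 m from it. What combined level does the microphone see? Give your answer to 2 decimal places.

88.24 dB SPL

At the listener: L_A = 100.2 − 20·log₁₀(4.2) = 87.735 dB; L_B = 93.9 − 20·log₁₀(5.8) = 78.631 dB.
Combined: 10·log₁₀(10^(87.735/10)+10^(78.631/10)) = 88.24 dB SPL.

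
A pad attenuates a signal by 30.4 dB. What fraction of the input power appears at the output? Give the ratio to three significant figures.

0.000912

Power ratio = 10^(dB/10).
10^(-30.4/10) = 10^(-3.040) = 0.000912.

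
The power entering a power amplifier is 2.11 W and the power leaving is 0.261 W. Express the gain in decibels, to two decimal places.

Power ratio → dB uses the 10·log₁₀ form:
10·log₁₀(0.261/2.11) = 10·log₁₀(0.1237) = -9.08 dB.

-9.08 dB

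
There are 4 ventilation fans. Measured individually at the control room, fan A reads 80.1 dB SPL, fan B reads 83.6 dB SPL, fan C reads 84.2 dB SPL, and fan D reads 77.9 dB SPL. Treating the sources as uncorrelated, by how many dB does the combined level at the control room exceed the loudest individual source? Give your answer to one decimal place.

4.0 dB

Uncorrelated sources add in intensity (power), not in dB.
L_total = 10·log₁₀(10^(80.1/10) + 10^(83.6/10) + 10^(84.2/10) + 10^(77.9/10)) = 88.17 dB SPL.
Excess over the loudest (84.2 dB): 88.17 − 84.2 = 4.0 dB.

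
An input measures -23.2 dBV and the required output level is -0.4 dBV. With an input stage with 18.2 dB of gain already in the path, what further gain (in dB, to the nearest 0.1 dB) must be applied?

4.6 dB

The required make-up gain is the shortfall in the dB sum.
G = -0.4 − (-23.2) − 18.2 = 4.6 dB.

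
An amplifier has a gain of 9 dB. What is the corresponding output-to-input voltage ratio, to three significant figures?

2.82

Voltage ratio = 10^(dB/20).
10^(9/20) = 10^(0.4500) = 2.82.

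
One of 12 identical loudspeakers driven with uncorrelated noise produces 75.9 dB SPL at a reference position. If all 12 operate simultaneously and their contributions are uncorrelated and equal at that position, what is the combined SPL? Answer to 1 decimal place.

86.7 dB SPL

12 equal incoherent sources raise the level by 10·log₁₀(12) = 10.79 dB.
L_total = 75.9 + 10.79 = 86.7 dB SPL.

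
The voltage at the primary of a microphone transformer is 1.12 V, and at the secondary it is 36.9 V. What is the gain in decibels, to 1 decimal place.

For a voltage ratio, dB = 20·log₁₀(V₂/V₁).
20·log₁₀(36.9/1.12) = 20·log₁₀(32.95) = 30.4 dB.

30.4 dB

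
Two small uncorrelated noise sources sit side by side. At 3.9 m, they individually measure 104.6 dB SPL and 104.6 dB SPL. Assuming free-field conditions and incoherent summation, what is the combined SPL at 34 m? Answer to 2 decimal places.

88.80 dB SPL

Combined at 3.9 m: 10·log₁₀(10^(104.6/10)+10^(104.6/10)) = 107.610 dB SPL.
Then apply −20·log₁₀(34/3.9) = -18.808 dB → 88.80 dB SPL.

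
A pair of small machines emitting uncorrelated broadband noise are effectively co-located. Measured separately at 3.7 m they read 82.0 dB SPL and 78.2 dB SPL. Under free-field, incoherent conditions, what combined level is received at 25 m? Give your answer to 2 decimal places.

Combined at 3.7 m: 10·log₁₀(10^(82.0/10)+10^(78.2/10)) = 83.513 dB SPL.
Then apply −20·log₁₀(25/3.7) = -16.595 dB → 66.92 dB SPL.

66.92 dB SPL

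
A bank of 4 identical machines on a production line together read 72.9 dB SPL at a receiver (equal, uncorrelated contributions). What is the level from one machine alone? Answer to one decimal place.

4 equal incoherent sources add 10·log₁₀(4) = 6.02 dB over one source.
L_one = 72.9 − 6.02 = 66.9 dB SPL.

66.9 dB SPL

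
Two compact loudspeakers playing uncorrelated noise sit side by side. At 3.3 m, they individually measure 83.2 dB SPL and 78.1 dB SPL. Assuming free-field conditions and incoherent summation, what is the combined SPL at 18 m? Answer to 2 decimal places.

69.63 dB SPL

Combined at 3.3 m: 10·log₁₀(10^(83.2/10)+10^(78.1/10)) = 84.369 dB SPL.
Then apply −20·log₁₀(18/3.3) = -14.735 dB → 69.63 dB SPL.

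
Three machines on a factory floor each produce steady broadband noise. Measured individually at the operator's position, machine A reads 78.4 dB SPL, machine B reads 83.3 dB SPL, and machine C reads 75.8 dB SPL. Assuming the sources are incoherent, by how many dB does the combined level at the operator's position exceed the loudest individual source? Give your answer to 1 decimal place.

Uncorrelated sources add in intensity (power), not in dB.
L_total = 10·log₁₀(10^(78.4/10) + 10^(83.3/10) + 10^(75.8/10)) = 85.07 dB SPL.
Excess over the loudest (83.3 dB): 85.07 − 83.3 = 1.8 dB.

1.8 dB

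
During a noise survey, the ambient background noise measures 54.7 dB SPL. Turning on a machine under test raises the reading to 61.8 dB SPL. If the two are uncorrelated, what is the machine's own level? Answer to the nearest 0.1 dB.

60.9 dB SPL

Background correction is a power subtraction:
L_src = 10·log₁₀(10^(61.8/10) − 10^(54.7/10)) = 10·log₁₀(1218000) = 60.9 dB SPL.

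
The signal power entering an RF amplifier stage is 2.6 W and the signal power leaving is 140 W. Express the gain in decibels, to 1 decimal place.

17.3 dB

Power is a power quantity, so gain = 10·log₁₀(P_out/P_in).
10·log₁₀(140/2.6) = 10·log₁₀(53.85) = 17.3 dB.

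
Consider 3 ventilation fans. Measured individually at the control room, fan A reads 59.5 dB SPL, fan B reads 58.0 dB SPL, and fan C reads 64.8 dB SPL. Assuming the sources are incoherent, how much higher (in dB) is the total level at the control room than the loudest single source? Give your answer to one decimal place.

Add the sources as powers (linear), then convert back to dB:
L_total = 10·log₁₀(10^(59.5/10) + 10^(58.0/10) + 10^(64.8/10)) = 66.57 dB SPL.
Excess over the loudest (64.8 dB): 66.57 − 64.8 = 1.8 dB.

1.8 dB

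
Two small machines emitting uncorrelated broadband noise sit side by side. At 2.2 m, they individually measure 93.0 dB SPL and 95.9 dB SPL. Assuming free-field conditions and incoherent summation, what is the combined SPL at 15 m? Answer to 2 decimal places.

81.02 dB SPL

Combined at 2.2 m: 10·log₁₀(10^(93.0/10)+10^(95.9/10)) = 97.698 dB SPL.
Then apply −20·log₁₀(15/2.2) = -16.673 dB → 81.02 dB SPL.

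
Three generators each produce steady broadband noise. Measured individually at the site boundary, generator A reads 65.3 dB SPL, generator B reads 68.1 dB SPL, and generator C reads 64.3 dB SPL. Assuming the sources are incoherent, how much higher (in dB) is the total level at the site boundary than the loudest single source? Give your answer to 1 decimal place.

2.9 dB

Uncorrelated sources add in intensity (power), not in dB.
L_total = 10·log₁₀(10^(65.3/10) + 10^(68.1/10) + 10^(64.3/10)) = 70.98 dB SPL.
Excess over the loudest (68.1 dB): 70.98 − 68.1 = 2.9 dB.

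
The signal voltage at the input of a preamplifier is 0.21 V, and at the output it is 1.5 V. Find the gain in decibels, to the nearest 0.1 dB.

17.1 dB

For a voltage ratio, dB = 20·log₁₀(V₂/V₁).
20·log₁₀(1.5/0.21) = 20·log₁₀(7.143) = 17.1 dB.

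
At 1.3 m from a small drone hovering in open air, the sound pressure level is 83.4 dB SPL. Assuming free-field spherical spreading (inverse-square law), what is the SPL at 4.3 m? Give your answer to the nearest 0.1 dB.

Inverse-square spreading gives ΔL = −20·log₁₀(d₂/d₁).
ΔL = −20·log₁₀(4.3/1.3) = -10.39 dB, so L₂ = 83.4 + (-10.39) = 73.0 dB SPL.

73.0 dB SPL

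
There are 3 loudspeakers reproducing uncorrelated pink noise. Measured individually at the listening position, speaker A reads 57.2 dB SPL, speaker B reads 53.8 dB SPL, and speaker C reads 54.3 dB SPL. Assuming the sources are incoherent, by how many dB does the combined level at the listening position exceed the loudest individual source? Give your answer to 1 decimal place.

2.9 dB

Add the sources as powers (linear), then convert back to dB:
L_total = 10·log₁₀(10^(57.2/10) + 10^(53.8/10) + 10^(54.3/10)) = 60.14 dB SPL.
Excess over the loudest (57.2 dB): 60.14 − 57.2 = 2.9 dB.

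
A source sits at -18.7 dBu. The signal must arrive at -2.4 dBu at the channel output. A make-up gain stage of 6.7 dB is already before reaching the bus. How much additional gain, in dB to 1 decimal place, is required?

9.6 dB

The required make-up gain is the shortfall in the dB sum.
G = -2.4 − (-18.7) − 6.7 = 9.6 dB.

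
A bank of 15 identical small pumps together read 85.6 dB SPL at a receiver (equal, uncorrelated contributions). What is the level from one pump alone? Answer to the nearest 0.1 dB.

15 equal incoherent sources add 10·log₁₀(15) = 11.76 dB over one source.
L_one = 85.6 − 11.76 = 73.8 dB SPL.

73.8 dB SPL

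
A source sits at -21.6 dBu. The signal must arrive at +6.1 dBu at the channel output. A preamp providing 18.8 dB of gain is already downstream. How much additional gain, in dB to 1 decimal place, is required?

8.9 dB

The required make-up gain is the shortfall in the dB sum.
G = +6.1 − (-21.6) − 18.8 = 8.9 dB.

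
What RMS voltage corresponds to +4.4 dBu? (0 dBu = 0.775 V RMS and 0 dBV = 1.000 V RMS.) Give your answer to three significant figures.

1.29 V

V = 0.775 V × 10^(+4.4/20).
= 0.775 × 1.660 = 1.29 V.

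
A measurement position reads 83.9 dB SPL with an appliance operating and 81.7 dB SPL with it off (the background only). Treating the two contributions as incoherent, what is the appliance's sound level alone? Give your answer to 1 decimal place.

Subtract intensities: L_src = 10·log₁₀(10^(L_total/10) − 10^(L_bg/10)).
L_src = 10·log₁₀(10^(83.9/10) − 10^(81.7/10)) = 10·log₁₀(97560000) = 79.9 dB SPL.

79.9 dB SPL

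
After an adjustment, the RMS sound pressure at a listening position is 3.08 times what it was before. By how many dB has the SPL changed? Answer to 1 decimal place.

Sound pressure is an amplitude quantity: ΔL = 20·log₁₀(p₂/p₁).
20·log₁₀(3.08) = 9.8 dB.

9.8 dB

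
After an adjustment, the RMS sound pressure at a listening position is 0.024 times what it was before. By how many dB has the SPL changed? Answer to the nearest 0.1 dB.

-32.4 dB

SPL change from a pressure ratio uses the 20·log₁₀ form:
20·log₁₀(0.024) = -32.4 dB.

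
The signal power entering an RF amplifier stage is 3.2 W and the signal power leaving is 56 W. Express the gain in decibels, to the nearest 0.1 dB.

For a power ratio, dB = 10·log₁₀(P₂/P₁).
10·log₁₀(56/3.2) = 10·log₁₀(17.50) = 12.4 dB.

12.4 dB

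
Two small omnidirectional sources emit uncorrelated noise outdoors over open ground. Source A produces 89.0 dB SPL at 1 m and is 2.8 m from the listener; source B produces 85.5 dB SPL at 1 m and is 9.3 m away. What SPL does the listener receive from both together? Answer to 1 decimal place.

At the listener: L_A = 89.0 − 20·log₁₀(2.8) = 80.06 dB; L_B = 85.5 − 20·log₁₀(9.3) = 66.13 dB.
Combined: 10·log₁₀(10^(80.06/10)+10^(66.13/10)) = 80.2 dB SPL.

80.2 dB SPL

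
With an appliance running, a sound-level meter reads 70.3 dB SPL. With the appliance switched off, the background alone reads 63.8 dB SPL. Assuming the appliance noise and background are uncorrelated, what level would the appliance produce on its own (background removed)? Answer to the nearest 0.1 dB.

Subtract intensities: L_src = 10·log₁₀(10^(L_total/10) − 10^(L_bg/10)).
L_src = 10·log₁₀(10^(70.3/10) − 10^(63.8/10)) = 10·log₁₀(8316000) = 69.2 dB SPL.

69.2 dB SPL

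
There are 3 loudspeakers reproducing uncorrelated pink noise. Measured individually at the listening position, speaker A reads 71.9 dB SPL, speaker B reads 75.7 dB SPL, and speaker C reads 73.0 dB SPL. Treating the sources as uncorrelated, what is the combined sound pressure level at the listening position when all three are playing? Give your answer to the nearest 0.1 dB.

Incoherent sources sum as intensities:
L_total = 10·log₁₀(10^(71.9/10) + 10^(75.7/10) + 10^(73.0/10)) = 10·log₁₀(72590000) = 78.6 dB SPL.

78.6 dB SPL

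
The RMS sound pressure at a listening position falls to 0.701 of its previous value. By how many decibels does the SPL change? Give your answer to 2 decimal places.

SPL change from a pressure ratio uses the 20·log₁₀ form:
20·log₁₀(0.701) = -3.09 dB.

-3.09 dB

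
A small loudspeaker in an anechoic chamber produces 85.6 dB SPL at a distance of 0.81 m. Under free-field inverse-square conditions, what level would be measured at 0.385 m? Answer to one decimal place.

92.1 dB SPL

Free-field point source: level drops by 20·log₁₀ of the distance ratio.
ΔL = −20·log₁₀(0.385/0.81) = 6.46 dB, so L₂ = 85.6 + (6.46) = 92.1 dB SPL.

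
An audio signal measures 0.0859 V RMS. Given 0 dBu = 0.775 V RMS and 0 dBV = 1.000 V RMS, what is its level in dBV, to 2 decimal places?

-21.32 dBV

dBV = 20·log₁₀(V / 1.000 V).
20·log₁₀(0.0859/1.000) = -21.32 dBV.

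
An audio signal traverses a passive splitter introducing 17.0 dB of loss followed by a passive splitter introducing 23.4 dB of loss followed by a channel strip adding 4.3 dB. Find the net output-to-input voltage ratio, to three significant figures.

0.0157

Net gain = (−17.0) + (−23.4) + 4.3 = -36.1 dB.
Voltage ratio = 10^(-36.1/20) = 0.0157.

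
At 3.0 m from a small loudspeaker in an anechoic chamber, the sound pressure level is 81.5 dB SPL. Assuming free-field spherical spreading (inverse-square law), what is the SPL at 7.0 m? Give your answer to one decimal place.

For a point source in a free field, ΔL = −20·log₁₀(d₂/d₁).
ΔL = −20·log₁₀(7.0/3.0) = -7.36 dB, so L₂ = 81.5 + (-7.36) = 74.1 dB SPL.

74.1 dB SPL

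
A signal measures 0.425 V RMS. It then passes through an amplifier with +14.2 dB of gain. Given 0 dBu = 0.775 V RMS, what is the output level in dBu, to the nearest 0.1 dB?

+9.0 dBu

Input level: 20·log₁₀(0.425/0.775) = -5.22 dBu.
Output: -5.22 + 14.2 = +9.0 dBu.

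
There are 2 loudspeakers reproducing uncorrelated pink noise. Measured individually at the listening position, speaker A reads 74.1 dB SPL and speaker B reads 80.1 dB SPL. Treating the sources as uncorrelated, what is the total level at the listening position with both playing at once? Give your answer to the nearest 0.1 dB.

81.1 dB SPL

Incoherent sources sum as intensities:
L_total = 10·log₁₀(10^(74.1/10) + 10^(80.1/10)) = 10·log₁₀(128000000) = 81.1 dB SPL.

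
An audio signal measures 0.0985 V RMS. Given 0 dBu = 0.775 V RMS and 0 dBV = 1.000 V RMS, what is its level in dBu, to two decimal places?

-17.92 dBu

dBu = 20·log₁₀(V / 0.775 V).
20·log₁₀(0.0985/0.775) = -17.92 dBu.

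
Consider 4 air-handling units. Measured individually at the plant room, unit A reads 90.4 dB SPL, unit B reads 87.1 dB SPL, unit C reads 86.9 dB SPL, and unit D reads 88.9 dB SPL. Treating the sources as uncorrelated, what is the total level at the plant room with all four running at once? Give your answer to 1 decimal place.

Add the sources as powers (linear), then convert back to dB:
L_total = 10·log₁₀(10^(90.4/10) + 10^(87.1/10) + 10^(86.9/10) + 10^(88.9/10)) = 10·log₁₀(2875000000) = 94.6 dB SPL.

94.6 dB SPL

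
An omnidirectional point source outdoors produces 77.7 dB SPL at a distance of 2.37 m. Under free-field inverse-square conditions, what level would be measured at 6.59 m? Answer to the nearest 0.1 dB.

68.8 dB SPL

Free-field point source: level drops by 20·log₁₀ of the distance ratio.
ΔL = −20·log₁₀(6.59/2.37) = -8.88 dB, so L₂ = 77.7 + (-8.88) = 68.8 dB SPL.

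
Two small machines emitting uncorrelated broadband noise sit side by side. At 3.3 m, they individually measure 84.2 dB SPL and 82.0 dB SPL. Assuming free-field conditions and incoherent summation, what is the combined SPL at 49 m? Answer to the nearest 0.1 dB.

Combined at 3.3 m: 10·log₁₀(10^(84.2/10)+10^(82.0/10)) = 86.25 dB SPL.
Then apply −20·log₁₀(49/3.3) = -23.43 dB → 62.8 dB SPL.

62.8 dB SPL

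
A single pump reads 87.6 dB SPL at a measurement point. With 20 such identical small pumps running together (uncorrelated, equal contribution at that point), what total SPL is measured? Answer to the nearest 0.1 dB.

20 equal incoherent sources raise the level by 10·log₁₀(20) = 13.01 dB.
L_total = 87.6 + 13.01 = 100.6 dB SPL.

100.6 dB SPL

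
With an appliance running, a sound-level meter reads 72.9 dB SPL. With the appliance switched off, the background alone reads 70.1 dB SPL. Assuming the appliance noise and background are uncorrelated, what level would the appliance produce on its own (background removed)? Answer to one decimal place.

69.7 dB SPL

Remove the background by subtracting linear intensities:
L_src = 10·log₁₀(10^(72.9/10) − 10^(70.1/10)) = 10·log₁₀(9266000) = 69.7 dB SPL.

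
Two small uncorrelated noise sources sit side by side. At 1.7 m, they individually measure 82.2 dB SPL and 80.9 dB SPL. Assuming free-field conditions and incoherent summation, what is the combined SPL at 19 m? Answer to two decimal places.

Combined at 1.7 m: 10·log₁₀(10^(82.2/10)+10^(80.9/10)) = 84.609 dB SPL.
Then apply −20·log₁₀(19/1.7) = -20.966 dB → 63.64 dB SPL.

63.64 dB SPL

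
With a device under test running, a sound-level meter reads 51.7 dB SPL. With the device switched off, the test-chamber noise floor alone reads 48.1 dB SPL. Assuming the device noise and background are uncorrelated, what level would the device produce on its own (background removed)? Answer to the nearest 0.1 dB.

Remove the background by subtracting linear intensities:
L_src = 10·log₁₀(10^(51.7/10) − 10^(48.1/10)) = 10·log₁₀(83350) = 49.2 dB SPL.

49.2 dB SPL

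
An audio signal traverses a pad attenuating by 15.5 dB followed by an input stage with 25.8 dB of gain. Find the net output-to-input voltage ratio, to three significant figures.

3.27

Net gain = (−15.5) + 25.8 = 10.3 dB.
Voltage ratio = 10^(10.3/20) = 3.27.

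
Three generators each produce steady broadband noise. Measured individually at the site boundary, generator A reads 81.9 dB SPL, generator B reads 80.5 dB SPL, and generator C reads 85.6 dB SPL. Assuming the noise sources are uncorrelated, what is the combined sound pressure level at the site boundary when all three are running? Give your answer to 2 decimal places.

Incoherent sources sum as intensities:
L_total = 10·log₁₀(10^(81.9/10) + 10^(80.5/10) + 10^(85.6/10)) = 10·log₁₀(630200000) = 87.99 dB SPL.

87.99 dB SPL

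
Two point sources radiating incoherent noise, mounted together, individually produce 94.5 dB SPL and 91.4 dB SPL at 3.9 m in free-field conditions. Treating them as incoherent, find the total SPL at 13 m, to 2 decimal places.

Combined at 3.9 m: 10·log₁₀(10^(94.5/10)+10^(91.4/10)) = 96.231 dB SPL.
Then apply −20·log₁₀(13/3.9) = -10.458 dB → 85.77 dB SPL.

85.77 dB SPL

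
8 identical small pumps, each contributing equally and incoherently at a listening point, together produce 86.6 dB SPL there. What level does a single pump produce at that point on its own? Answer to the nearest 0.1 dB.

8 equal incoherent sources add 10·log₁₀(8) = 9.03 dB over one source.
L_one = 86.6 − 9.03 = 77.6 dB SPL.

77.6 dB SPL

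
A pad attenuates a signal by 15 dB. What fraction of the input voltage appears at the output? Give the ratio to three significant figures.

0.178

Voltage ratio = 10^(dB/20).
10^(-15/20) = 10^(-0.7500) = 0.178.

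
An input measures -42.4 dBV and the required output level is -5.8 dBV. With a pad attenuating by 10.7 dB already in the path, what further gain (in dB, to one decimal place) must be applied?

47.3 dB

The required make-up gain is the shortfall in the dB sum.
G = -5.8 − (-42.4) + 10.7 = 47.3 dB.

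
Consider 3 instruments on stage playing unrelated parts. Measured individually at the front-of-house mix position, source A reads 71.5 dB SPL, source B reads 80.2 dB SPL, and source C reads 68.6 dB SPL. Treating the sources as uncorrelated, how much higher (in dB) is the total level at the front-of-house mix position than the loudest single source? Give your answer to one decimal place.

0.8 dB

Incoherent sources sum as intensities:
L_total = 10·log₁₀(10^(71.5/10) + 10^(80.2/10) + 10^(68.6/10)) = 81.01 dB SPL.
Excess over the loudest (80.2 dB): 81.01 − 80.2 = 0.8 dB.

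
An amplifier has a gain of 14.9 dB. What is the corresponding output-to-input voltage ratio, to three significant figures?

5.56

Voltage ratio = 10^(dB/20).
10^(14.9/20) = 10^(0.7450) = 5.56.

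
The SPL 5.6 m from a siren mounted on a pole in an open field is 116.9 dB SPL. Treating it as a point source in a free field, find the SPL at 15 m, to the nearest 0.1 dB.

108.3 dB SPL

Free-field point source: level drops by 20·log₁₀ of the distance ratio.
ΔL = −20·log₁₀(15/5.6) = -8.56 dB, so L₂ = 116.9 + (-8.56) = 108.3 dB SPL.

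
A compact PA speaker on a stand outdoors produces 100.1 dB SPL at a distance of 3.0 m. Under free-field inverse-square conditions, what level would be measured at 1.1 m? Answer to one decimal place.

Free-field point source: level drops by 20·log₁₀ of the distance ratio.
ΔL = −20·log₁₀(1.1/3.0) = 8.71 dB, so L₂ = 100.1 + (8.71) = 108.8 dB SPL.

108.8 dB SPL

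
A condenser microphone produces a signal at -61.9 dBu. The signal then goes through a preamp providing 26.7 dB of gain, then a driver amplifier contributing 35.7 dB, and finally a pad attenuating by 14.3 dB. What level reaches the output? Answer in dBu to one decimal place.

-13.8 dBu

Gain stages sum in dB:
-61.9 + 26.7 + 35.7 − 14.3 = -13.8 dBu.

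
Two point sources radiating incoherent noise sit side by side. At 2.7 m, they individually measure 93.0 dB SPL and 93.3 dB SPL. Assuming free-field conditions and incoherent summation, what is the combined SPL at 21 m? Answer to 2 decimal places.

Combined at 2.7 m: 10·log₁₀(10^(93.0/10)+10^(93.3/10)) = 96.163 dB SPL.
Then apply −20·log₁₀(21/2.7) = -17.817 dB → 78.35 dB SPL.

78.35 dB SPL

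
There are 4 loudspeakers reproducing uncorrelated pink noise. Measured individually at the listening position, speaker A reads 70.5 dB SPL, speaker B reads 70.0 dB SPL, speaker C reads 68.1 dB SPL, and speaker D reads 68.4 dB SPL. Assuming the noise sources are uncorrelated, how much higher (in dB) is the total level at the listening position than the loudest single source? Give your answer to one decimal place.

Uncorrelated sources add in intensity (power), not in dB.
L_total = 10·log₁₀(10^(70.5/10) + 10^(70.0/10) + 10^(68.1/10) + 10^(68.4/10)) = 75.39 dB SPL.
Excess over the loudest (70.5 dB): 75.39 − 70.5 = 4.9 dB.

4.9 dB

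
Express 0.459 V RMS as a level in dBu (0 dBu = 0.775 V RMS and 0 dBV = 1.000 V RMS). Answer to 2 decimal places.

dBu = 20·log₁₀(V / 0.775 V).
20·log₁₀(0.459/0.775) = -4.55 dBu.

-4.55 dBu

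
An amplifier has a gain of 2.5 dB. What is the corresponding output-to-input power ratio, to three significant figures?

Power ratio = 10^(dB/10).
10^(2.5/10) = 10^(0.2500) = 1.78.

1.78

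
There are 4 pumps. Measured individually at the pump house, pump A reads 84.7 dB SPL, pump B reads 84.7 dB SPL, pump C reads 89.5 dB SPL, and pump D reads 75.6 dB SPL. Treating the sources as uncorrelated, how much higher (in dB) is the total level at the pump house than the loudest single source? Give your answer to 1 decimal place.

Uncorrelated sources add in intensity (power), not in dB.
L_total = 10·log₁₀(10^(84.7/10) + 10^(84.7/10) + 10^(89.5/10) + 10^(75.6/10)) = 91.81 dB SPL.
Excess over the loudest (89.5 dB): 91.81 − 89.5 = 2.3 dB.

2.3 dB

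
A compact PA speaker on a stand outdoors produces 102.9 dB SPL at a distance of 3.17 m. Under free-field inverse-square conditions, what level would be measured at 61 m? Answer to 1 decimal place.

Inverse-square spreading gives ΔL = −20·log₁₀(d₂/d₁).
ΔL = −20·log₁₀(61/3.17) = -25.69 dB, so L₂ = 102.9 + (-25.69) = 77.2 dB SPL.

77.2 dB SPL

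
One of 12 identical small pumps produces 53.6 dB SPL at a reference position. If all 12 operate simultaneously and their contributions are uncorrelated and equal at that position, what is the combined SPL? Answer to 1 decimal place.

64.4 dB SPL

12 equal incoherent sources raise the level by 10·log₁₀(12) = 10.79 dB.
L_total = 53.6 + 10.79 = 64.4 dB SPL.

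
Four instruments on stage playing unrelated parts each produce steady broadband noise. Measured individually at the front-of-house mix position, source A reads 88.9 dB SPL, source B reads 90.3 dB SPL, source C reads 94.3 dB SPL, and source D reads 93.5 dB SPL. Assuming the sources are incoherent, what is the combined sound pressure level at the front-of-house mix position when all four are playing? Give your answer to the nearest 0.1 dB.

98.3 dB SPL

Incoherent sources sum as intensities:
L_total = 10·log₁₀(10^(88.9/10) + 10^(90.3/10) + 10^(94.3/10) + 10^(93.5/10)) = 10·log₁₀(6778000000) = 98.3 dB SPL.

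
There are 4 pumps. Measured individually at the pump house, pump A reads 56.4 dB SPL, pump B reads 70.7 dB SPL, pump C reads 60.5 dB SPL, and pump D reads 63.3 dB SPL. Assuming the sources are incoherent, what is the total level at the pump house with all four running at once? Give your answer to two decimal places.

Add the sources as powers (linear), then convert back to dB:
L_total = 10·log₁₀(10^(56.4/10) + 10^(70.7/10) + 10^(60.5/10) + 10^(63.3/10)) = 10·log₁₀(15450000) = 71.89 dB SPL.

71.89 dB SPL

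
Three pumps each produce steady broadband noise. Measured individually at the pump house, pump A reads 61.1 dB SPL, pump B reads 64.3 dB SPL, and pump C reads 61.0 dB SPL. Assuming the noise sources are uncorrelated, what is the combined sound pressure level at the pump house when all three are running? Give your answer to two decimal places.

Incoherent sources sum as intensities:
L_total = 10·log₁₀(10^(61.1/10) + 10^(64.3/10) + 10^(61.0/10)) = 10·log₁₀(5239000) = 67.19 dB SPL.

67.19 dB SPL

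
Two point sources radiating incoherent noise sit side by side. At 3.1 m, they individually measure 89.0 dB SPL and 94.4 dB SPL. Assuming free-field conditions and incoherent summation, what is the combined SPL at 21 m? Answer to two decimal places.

Combined at 3.1 m: 10·log₁₀(10^(89.0/10)+10^(94.4/10)) = 95.501 dB SPL.
Then apply −20·log₁₀(21/3.1) = -16.617 dB → 78.88 dB SPL.

78.88 dB SPL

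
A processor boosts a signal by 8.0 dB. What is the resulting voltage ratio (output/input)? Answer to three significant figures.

Voltage ratio = 10^(dB/20).
10^(8.0/20) = 10^(0.4000) = 2.51.

2.51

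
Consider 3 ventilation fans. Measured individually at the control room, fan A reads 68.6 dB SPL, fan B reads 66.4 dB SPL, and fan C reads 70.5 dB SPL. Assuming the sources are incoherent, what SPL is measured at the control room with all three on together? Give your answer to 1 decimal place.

73.6 dB SPL

Add the sources as powers (linear), then convert back to dB:
L_total = 10·log₁₀(10^(68.6/10) + 10^(66.4/10) + 10^(70.5/10)) = 10·log₁₀(22830000) = 73.6 dB SPL.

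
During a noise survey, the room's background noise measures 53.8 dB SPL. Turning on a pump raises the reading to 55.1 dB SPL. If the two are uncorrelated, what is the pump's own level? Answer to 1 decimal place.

49.2 dB SPL

Subtract intensities: L_src = 10·log₁₀(10^(L_total/10) − 10^(L_bg/10)).
L_src = 10·log₁₀(10^(55.1/10) − 10^(53.8/10)) = 10·log₁₀(83710) = 49.2 dB SPL.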